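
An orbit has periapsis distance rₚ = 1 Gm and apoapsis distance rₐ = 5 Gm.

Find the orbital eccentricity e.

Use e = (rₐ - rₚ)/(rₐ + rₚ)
rₚ = 1 Gm = 1 × 10^9 m
rₐ = 5 Gm = 5 × 10^9 m
rₐ − rₚ = 4 × 10^9 m
rₐ + rₚ = 6 × 10^9 m
e = (rₐ − rₚ)/(rₐ + rₚ) = 0.666667

Final answer: e = 0.6667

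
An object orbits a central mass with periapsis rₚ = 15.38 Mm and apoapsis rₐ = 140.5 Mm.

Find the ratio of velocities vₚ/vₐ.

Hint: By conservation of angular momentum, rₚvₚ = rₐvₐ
rₚ = 15.38 Mm = 1.538 × 10^7 m
rₐ = 140.5 Mm = 1.405 × 10^8 m
rₚvₚ = rₐvₐ  ⇒  vₚ/vₐ = rₐ/rₚ
vₚ/vₐ = (1.405 × 10^8) / (1.538 × 10^7) = 9.13524

Final answer: vₚ/vₐ = 9.135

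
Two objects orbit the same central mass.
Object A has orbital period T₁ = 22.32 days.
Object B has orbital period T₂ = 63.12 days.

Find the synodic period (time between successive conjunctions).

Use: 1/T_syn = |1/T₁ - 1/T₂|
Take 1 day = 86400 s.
T₁ = 22.32 days = 1.92845 × 10^6 s
T₂ = 63.12 days = 5.45357 × 10^6 s
1/T₁ = 5.18552 × 10^-7 s⁻¹
1/T₂ = 1.83366 × 10^-7 s⁻¹
|1/T₁ − 1/T₂| = 3.35186 × 10^-7 s⁻¹
T_syn = 1 / |1/T₁ − 1/T₂| = 2.98342 × 10^6 s ≈ 34.53 days

Final answer: T_syn = 34.53 days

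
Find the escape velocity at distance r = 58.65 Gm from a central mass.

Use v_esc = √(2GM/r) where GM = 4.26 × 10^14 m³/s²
r = 58.65 Gm = 5.865 × 10^10 m
GM = 4.26 × 10^14 m³/s²
2GM/r = 2 × (4.26 × 10^14) / (5.865 × 10^10) = 14526.9 m²/s²
v_esc = √(2GM/r) = 120.527 m/s ≈ 120.5 m/s

Final answer: 120.5 m/s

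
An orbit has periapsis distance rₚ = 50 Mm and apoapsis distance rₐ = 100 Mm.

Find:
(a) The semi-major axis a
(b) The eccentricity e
rₚ = 50 Mm = 5 × 10^7 m
rₐ = 100 Mm = 1 × 10^8 m
(a) a = (rₚ + rₐ)/2 = 7.5 × 10^7 m ≈ 75 Mm
(b) e = (rₐ − rₚ)/(rₐ + rₚ) = (5 × 10^7) / (1.5 × 10^8) = 0.333333

Final answer:
(a) a = 75 Mm
(b) e = 0.3333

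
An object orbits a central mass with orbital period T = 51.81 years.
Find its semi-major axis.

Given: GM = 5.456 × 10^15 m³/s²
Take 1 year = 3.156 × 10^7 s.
T = 51.81 years = 1.63512 × 10^9 s
GM = 5.456 × 10^15 m³/s²
Kepler's third law: a³ = GM T² / (4π²)
T² = 2.67363 × 10^18 s²
a³ = (5.456 × 10^15) × (2.67363 × 10^18) / (4π²) = 3.69501 × 10^32 m³
a = (a³)^(1/3) = 7.17583 × 10^10 m ≈ 71.76 Gm

Final answer: 71.76 Gm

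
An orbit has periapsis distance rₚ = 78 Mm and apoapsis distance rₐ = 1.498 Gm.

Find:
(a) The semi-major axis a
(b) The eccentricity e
rₚ = 78 Mm = 7.8 × 10^7 m
rₐ = 1.498 Gm = 1.498 × 10^9 m
(a) a = (rₚ + rₐ)/2 = 7.88 × 10^8 m ≈ 788 Mm
(b) e = (rₐ − rₚ)/(rₐ + rₚ) = (1.42 × 10^9) / (1.576 × 10^9) = 0.901015

Final answer:
(a) a = 788 Mm
(b) e = 0.901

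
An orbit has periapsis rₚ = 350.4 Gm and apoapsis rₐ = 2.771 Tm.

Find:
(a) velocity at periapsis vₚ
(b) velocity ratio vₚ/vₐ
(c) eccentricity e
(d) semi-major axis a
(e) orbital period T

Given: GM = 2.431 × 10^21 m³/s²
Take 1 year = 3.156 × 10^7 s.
rₚ = 350.4 Gm = 3.504 × 10^11 m
rₐ = 2.771 Tm = 2.771 × 10^12 m
GM = 2.431 × 10^21 m³/s²
a = (rₚ + rₐ)/2 = 1.5607 × 10^12 m
e = (rₐ − rₚ)/(rₐ + rₚ) = (2.4206 × 10^12) / (3.1214 × 10^12) = 0.775485
(a) vₚ² = GM (2/rₚ − 1/a) = 2.431 × 10^21 × (5.70776 × 10^-12 − 6.40738 × 10^-13) = 1.23179 × 10^10 m²/s²;  vₚ = 110986 m/s ≈ 111 km/s
(b) vₚ/vₐ = rₐ/rₚ (angular momentum) = (2.771 × 10^12) / (3.504 × 10^11) = 7.90811 ≈ 7.908
(c) e = 0.775485 ≈ 0.7755
(d) a = 1.5607 × 10^12 m ≈ 1.561 Tm
(e) a³ = 3.80153 × 10^36 m³;  T = 2π √(a³/GM) = 2π × 3.95446 × 10^7 s = 2.48466 × 10^8 s ≈ 7.873 years

Final answer:
(a) velocity at periapsis vₚ = 111 km/s
(b) velocity ratio vₚ/vₐ = 7.908
(c) eccentricity e = 0.7755
(d) semi-major axis a = 1.561 Tm
(e) orbital period T = 7.873 years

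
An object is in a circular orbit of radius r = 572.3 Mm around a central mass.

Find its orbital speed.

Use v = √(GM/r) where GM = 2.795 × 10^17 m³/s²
r = 572.3 Mm = 5.723 × 10^8 m
GM = 2.795 × 10^17 m³/s²
GM/r = (2.795 × 10^17) / (5.723 × 10^8) = 4.8838 × 10^8 m²/s²
v = √(GM/r) = 22099.3 m/s ≈ 22.1 km/s

Final answer: 22.1 km/s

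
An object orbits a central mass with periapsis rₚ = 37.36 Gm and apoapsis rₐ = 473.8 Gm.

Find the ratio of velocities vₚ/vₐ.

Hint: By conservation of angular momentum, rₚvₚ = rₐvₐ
rₚ = 37.36 Gm = 3.736 × 10^10 m
rₐ = 473.8 Gm = 4.738 × 10^11 m
rₚvₚ = rₐvₐ  ⇒  vₚ/vₐ = rₐ/rₚ
vₚ/vₐ = (4.738 × 10^11) / (3.736 × 10^10) = 12.682

Final answer: vₚ/vₐ = 12.68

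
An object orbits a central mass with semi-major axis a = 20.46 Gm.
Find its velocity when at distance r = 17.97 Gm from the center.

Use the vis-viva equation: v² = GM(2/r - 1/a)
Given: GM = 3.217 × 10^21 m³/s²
a = 20.46 Gm = 2.046 × 10^10 m
r = 17.97 Gm = 1.797 × 10^10 m
GM = 3.217 × 10^21 m³/s²
2/r − 1/a = 1.11297 × 10^-10 − 4.88759 × 10^-11 = 6.24208 × 10^-11 m⁻¹
v² = GM (2/r − 1/a) = 2.00808 × 10^11 m²/s²
v = 448116 m/s ≈ 448.1 km/s

Final answer: 448.1 km/s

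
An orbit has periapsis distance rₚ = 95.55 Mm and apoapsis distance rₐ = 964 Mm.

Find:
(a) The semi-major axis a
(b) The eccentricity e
rₚ = 95.55 Mm = 9.555 × 10^7 m
rₐ = 964 Mm = 9.64 × 10^8 m
(a) a = (rₚ + rₐ)/2 = 5.29775 × 10^8 m ≈ 529.8 Mm
(b) e = (rₐ − rₚ)/(rₐ + rₚ) = (8.6845 × 10^8) / (1.05955 × 10^9) = 0.81964

Final answer:
(a) a = 529.8 Mm
(b) e = 0.8196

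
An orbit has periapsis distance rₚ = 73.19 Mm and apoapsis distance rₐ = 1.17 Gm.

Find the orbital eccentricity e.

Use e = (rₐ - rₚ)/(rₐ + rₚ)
rₚ = 73.19 Mm = 7.319 × 10^7 m
rₐ = 1.17 Gm = 1.17 × 10^9 m
rₐ − rₚ = 1.09681 × 10^9 m
rₐ + rₚ = 1.24319 × 10^9 m
e = (rₐ − rₚ)/(rₐ + rₚ) = 0.882255

Final answer: e = 0.8823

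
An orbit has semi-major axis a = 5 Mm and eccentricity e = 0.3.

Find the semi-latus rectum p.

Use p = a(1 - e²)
a = 5 Mm = 5 × 10^6 m
e = 0.3,  e² = 0.09,  1 − e² = 0.91
p = a(1 − e²) = 5 × 10^6 m × 0.91 = 4.55 × 10^6 m ≈ 4.55 Mm

Final answer: p = 4.55 Mm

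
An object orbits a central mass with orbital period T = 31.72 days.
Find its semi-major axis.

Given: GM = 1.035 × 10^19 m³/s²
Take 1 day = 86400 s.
T = 31.72 days = 2.74061 × 10^6 s
GM = 1.035 × 10^19 m³/s²
Kepler's third law: a³ = GM T² / (4π²)
T² = 7.51093 × 10^12 s²
a³ = (1.035 × 10^19) × (7.51093 × 10^12) / (4π²) = 1.96913 × 10^30 m³
a = (a³)^(1/3) = 1.25341 × 10^10 m ≈ 12.53 Gm

Final answer: 12.53 Gm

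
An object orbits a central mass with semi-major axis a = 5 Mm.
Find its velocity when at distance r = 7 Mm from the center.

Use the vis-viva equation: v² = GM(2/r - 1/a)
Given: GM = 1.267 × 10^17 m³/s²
a = 5 Mm = 5 × 10^6 m
r = 7 Mm = 7 × 10^6 m
GM = 1.267 × 10^17 m³/s²
2/r − 1/a = 2.85714 × 10^-7 − 2 × 10^-7 = 8.57143 × 10^-8 m⁻¹
v² = GM (2/r − 1/a) = 1.086 × 10^10 m²/s²
v = 104211 m/s ≈ 104.2 km/s

Final answer: 104.2 km/s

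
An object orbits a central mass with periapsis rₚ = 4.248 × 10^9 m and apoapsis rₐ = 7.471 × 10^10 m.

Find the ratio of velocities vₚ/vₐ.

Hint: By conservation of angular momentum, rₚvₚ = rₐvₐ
rₚ = 4.248 × 10^9 m
rₐ = 7.471 × 10^10 m
rₚvₚ = rₐvₐ  ⇒  vₚ/vₐ = rₐ/rₚ
vₚ/vₐ = (7.471 × 10^10) / (4.248 × 10^9) = 17.5871

Final answer: vₚ/vₐ = 17.59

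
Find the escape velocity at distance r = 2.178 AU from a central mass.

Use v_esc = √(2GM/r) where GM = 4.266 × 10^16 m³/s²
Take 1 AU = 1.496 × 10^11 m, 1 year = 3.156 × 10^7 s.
r = 2.178 AU = 3.25829 × 10^11 m
GM = 4.266 × 10^16 m³/s²
2GM/r = 2 × (4.266 × 10^16) / (3.25829 × 10^11) = 261855 m²/s²
v_esc = √(2GM/r) = 511.718 m/s ≈ 0.108 AU/year

Final answer: 0.108 AU/year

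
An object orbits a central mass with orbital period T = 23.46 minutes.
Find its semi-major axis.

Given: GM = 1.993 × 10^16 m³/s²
T = 23.46 minutes = 1407.6 s
GM = 1.993 × 10^16 m³/s²
Kepler's third law: a³ = GM T² / (4π²)
T² = 1.98134 × 10^6 s²
a³ = (1.993 × 10^16) × (1.98134 × 10^6) / (4π²) = 1.00024 × 10^21 m³
a = (a³)^(1/3) = 1.00008 × 10^7 m ≈ 10 Mm

Final answer: 10 Mm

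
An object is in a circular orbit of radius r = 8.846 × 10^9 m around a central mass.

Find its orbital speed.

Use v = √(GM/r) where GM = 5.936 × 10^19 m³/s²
r = 8.846 × 10^9 m
GM = 5.936 × 10^19 m³/s²
GM/r = (5.936 × 10^19) / (8.846 × 10^9) = 6.71038 × 10^9 m²/s²
v = √(GM/r) = 81916.9 m/s ≈ 81.92 km/s

Final answer: 81.92 km/s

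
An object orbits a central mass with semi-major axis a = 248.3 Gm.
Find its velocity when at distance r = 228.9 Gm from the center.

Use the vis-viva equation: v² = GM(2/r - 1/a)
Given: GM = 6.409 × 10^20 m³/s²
a = 248.3 Gm = 2.483 × 10^11 m
r = 228.9 Gm = 2.289 × 10^11 m
GM = 6.409 × 10^20 m³/s²
2/r − 1/a = 8.73744 × 10^-12 − 4.02739 × 10^-12 = 4.71005 × 10^-12 m⁻¹
v² = GM (2/r − 1/a) = 3.01867 × 10^9 m²/s²
v = 54942.5 m/s ≈ 54.94 km/s

Final answer: 54.94 km/s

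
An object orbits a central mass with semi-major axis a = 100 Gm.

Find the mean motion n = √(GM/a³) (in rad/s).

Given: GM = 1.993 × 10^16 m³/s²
a = 100 Gm = 1 × 10^11 m
GM = 1.993 × 10^16 m³/s²
a³ = 1 × 10^33 m³
GM/a³ = (1.993 × 10^16) / (1 × 10^33) = 1.993 × 10^-17 s⁻²
n = √(GM/a³) = 4.4643 × 10^-9 rad/s ≈ 4.464 × 10^-9 rad/s

Final answer: n = 4.464 × 10^-9 rad/s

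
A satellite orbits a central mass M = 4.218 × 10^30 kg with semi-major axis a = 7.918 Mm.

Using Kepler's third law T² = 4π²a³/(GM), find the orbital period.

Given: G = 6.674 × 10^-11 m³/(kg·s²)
M = 4.218 × 10^30 kg
GM = G × M = 6.674 × 10^-11 × 4.218 × 10^30 = 2.81509 × 10^20 m³/s²
a = 7.918 Mm = 7.918 × 10^6 m
a³ = 4.96417 × 10^20 m³
T = 2π √(a³/GM) = 2π √((4.96417 × 10^20) / (2.81509 × 10^20)) = 2π × 1.32794 s
T = 8.34366 s ≈ 8.344 seconds

Final answer: 8.344 seconds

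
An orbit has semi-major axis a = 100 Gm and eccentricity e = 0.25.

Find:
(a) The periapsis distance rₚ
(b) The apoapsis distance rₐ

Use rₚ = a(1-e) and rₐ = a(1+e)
a = 100 Gm = 1 × 10^11 m
e = 0.25:  1 − e = 0.75,  1 + e = 1.25
(a) rₚ = a(1 − e) = 1 × 10^11 m × 0.75 = 7.5 × 10^10 m ≈ 75 Gm
(b) rₐ = a(1 + e) = 1 × 10^11 m × 1.25 = 1.25 × 10^11 m ≈ 125 Gm

Final answer:
(a) rₚ = 75 Gm
(b) rₐ = 125 Gm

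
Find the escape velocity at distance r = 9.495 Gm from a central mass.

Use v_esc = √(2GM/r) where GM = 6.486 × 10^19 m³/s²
r = 9.495 Gm = 9.495 × 10^9 m
GM = 6.486 × 10^19 m³/s²
2GM/r = 2 × (6.486 × 10^19) / (9.495 × 10^9) = 1.36619 × 10^10 m²/s²
v_esc = √(2GM/r) = 116884 m/s ≈ 116.9 km/s

Final answer: 116.9 km/s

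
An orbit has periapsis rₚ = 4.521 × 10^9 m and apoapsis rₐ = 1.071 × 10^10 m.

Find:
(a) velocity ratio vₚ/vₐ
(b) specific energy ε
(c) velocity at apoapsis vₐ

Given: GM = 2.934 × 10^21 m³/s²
rₚ = 4.521 × 10^9 m
rₐ = 1.071 × 10^10 m
GM = 2.934 × 10^21 m³/s²
a = (rₚ + rₐ)/2 = 7.6155 × 10^9 m
e = (rₐ − rₚ)/(rₐ + rₚ) = (6.189 × 10^9) / (1.5231 × 10^10) = 0.406342
(a) vₚ/vₐ = rₐ/rₚ (angular momentum) = (1.071 × 10^10) / (4.521 × 10^9) = 2.36894 ≈ 2.369
(b) 2a = 1.5231 × 10^10 m;  ε = −GM/(2a) = -1.92633 × 10^11 J/kg ≈ -192.6 GJ/kg
(c) vₐ² = GM (2/rₐ − 1/a) = 2.934 × 10^21 × (1.86741 × 10^-10 − 1.31311 × 10^-10) = 1.62632 × 10^11 m²/s²;  vₐ = 403277 m/s ≈ 403.3 km/s

Final answer:
(a) velocity ratio vₚ/vₐ = 2.369
(b) specific energy ε = -192.6 GJ/kg
(c) velocity at apoapsis vₐ = 403.3 km/s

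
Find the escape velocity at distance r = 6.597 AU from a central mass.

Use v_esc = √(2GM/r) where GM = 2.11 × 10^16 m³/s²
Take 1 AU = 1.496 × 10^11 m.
r = 6.597 AU = 9.86911 × 10^11 m
GM = 2.11 × 10^16 m³/s²
2GM/r = 2 × (2.11 × 10^16) / (9.86911 × 10^11) = 42759.7 m²/s²
v_esc = √(2GM/r) = 206.784 m/s ≈ 206.8 m/s

Final answer: 206.8 m/s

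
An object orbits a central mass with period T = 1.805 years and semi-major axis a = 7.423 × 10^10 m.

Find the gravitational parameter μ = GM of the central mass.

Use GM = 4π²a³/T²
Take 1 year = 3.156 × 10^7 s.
T = 1.805 years = 5.69658 × 10^7 s
a = 7.423 × 10^10 m
a³ = 4.09014 × 10^32 m³
T² = 3.2451 × 10^15 s²
GM = 4π² × (4.09014 × 10^32) / (3.2451 × 10^15) = 4.97588 × 10^18 m³/s²
GM ≈ 4.976 × 10^18 m³/s²

Final answer: GM = 4.976 × 10^18 m³/s²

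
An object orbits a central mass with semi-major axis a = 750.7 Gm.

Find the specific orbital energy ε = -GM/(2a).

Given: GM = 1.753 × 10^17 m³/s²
a = 750.7 Gm = 7.507 × 10^11 m
GM = 1.753 × 10^17 m³/s²
2a = 1.5014 × 10^12 m
ε = −GM/(2a) = -116758 J/kg ≈ -116.8 kJ/kg

Final answer: -116.8 kJ/kg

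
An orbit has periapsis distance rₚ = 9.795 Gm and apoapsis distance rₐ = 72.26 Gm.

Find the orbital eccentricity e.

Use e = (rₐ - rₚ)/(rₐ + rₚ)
rₚ = 9.795 Gm = 9.795 × 10^9 m
rₐ = 72.26 Gm = 7.226 × 10^10 m
rₐ − rₚ = 6.2465 × 10^10 m
rₐ + rₚ = 8.2055 × 10^10 m
e = (rₐ − rₚ)/(rₐ + rₚ) = 0.761258

Final answer: e = 0.7613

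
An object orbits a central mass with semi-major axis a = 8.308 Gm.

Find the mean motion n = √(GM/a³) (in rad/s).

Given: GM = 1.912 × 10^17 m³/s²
a = 8.308 Gm = 8.308 × 10^9 m
GM = 1.912 × 10^17 m³/s²
a³ = 5.73442 × 10^29 m³
GM/a³ = (1.912 × 10^17) / (5.73442 × 10^29) = 3.33425 × 10^-13 s⁻²
n = √(GM/a³) = 5.7743 × 10^-7 rad/s ≈ 5.774 × 10^-7 rad/s

Final answer: n = 5.774 × 10^-7 rad/s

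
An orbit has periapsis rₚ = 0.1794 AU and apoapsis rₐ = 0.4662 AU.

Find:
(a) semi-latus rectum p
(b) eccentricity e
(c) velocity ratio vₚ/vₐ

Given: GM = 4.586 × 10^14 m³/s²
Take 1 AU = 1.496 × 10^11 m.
rₚ = 0.1794 AU = 2.68382 × 10^10 m
rₐ = 0.4662 AU = 6.97435 × 10^10 m
GM = 4.586 × 10^14 m³/s²
a = (rₚ + rₐ)/2 = 4.82909 × 10^10 m
e = (rₐ − rₚ)/(rₐ + rₚ) = (4.29053 × 10^10) / (9.65818 × 10^10) = 0.444238
(a) 1 − e² = 0.802653;  p = a(1 − e²) = 4.82909 × 10^10 × 0.802653 = 3.87608 × 10^10 m ≈ 0.2591 AU
(b) e = 0.444238 ≈ 0.4442
(c) vₚ/vₐ = rₐ/rₚ (angular momentum) = (6.97435 × 10^10) / (2.68382 × 10^10) = 2.59866 ≈ 2.599

Final answer:
(a) semi-latus rectum p = 0.2591 AU
(b) eccentricity e = 0.4442
(c) velocity ratio vₚ/vₐ = 2.599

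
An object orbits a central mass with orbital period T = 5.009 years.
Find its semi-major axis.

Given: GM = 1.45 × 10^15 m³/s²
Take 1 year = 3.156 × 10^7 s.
T = 5.009 years = 1.58084 × 10^8 s
GM = 1.45 × 10^15 m³/s²
Kepler's third law: a³ = GM T² / (4π²)
T² = 2.49906 × 10^16 s²
a³ = (1.45 × 10^15) × (2.49906 × 10^16) / (4π²) = 9.17877 × 10^29 m³
a = (a³)^(1/3) = 9.7184 × 10^9 m ≈ 9.718 Gm

Final answer: 9.718 Gm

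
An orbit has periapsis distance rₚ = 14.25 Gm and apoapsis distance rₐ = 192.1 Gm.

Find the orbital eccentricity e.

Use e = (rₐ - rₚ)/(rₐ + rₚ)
rₚ = 14.25 Gm = 1.425 × 10^10 m
rₐ = 192.1 Gm = 1.921 × 10^11 m
rₐ − rₚ = 1.7785 × 10^11 m
rₐ + rₚ = 2.0635 × 10^11 m
e = (rₐ − rₚ)/(rₐ + rₚ) = 0.861885

Final answer: e = 0.8619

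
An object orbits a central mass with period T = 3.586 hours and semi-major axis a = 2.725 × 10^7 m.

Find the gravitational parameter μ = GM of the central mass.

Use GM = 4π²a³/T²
T = 3.586 hours = 12909.6 s
a = 2.725 × 10^7 m
a³ = 2.02348 × 10^22 m³
T² = 1.66658 × 10^8 s²
GM = 4π² × (2.02348 × 10^22) / (1.66658 × 10^8) = 4.79329 × 10^15 m³/s²
GM ≈ 4.793 × 10^15 m³/s²

Final answer: GM = 4.793 × 10^15 m³/s²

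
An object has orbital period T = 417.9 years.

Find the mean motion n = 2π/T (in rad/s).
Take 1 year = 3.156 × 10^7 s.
T = 417.9 years = 1.31889 × 10^10 s
n = 2π / (1.31889 × 10^10 s) = 4.76399 × 10^-10 rad/s ≈ 4.764 × 10^-10 rad/s

Final answer: n = 4.764 × 10^-10 rad/s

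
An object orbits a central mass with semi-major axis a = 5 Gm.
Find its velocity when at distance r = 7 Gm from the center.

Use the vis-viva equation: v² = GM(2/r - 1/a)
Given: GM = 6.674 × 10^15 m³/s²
a = 5 Gm = 5 × 10^9 m
r = 7 Gm = 7 × 10^9 m
GM = 6.674 × 10^15 m³/s²
2/r − 1/a = 2.85714 × 10^-10 − 2 × 10^-10 = 8.57143 × 10^-11 m⁻¹
v² = GM (2/r − 1/a) = 572057 m²/s²
v = 756.345 m/s ≈ 756.3 m/s

Final answer: 756.3 m/s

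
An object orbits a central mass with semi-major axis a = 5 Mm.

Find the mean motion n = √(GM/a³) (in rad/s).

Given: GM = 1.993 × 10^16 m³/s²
a = 5 Mm = 5 × 10^6 m
GM = 1.993 × 10^16 m³/s²
a³ = 1.25 × 10^20 m³
GM/a³ = (1.993 × 10^16) / (1.25 × 10^20) = 0.00015944 s⁻²
n = √(GM/a³) = 0.012627 rad/s ≈ 0.01263 rad/s

Final answer: n = 0.01263 rad/s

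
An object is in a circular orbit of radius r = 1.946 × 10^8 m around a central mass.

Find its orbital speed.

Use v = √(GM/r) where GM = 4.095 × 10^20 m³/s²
r = 1.946 × 10^8 m
GM = 4.095 × 10^20 m³/s²
GM/r = (4.095 × 10^20) / (1.946 × 10^8) = 2.10432 × 10^12 m²/s²
v = √(GM/r) = 1.45063 × 10^6 m/s ≈ 1451 km/s

Final answer: 1451 km/s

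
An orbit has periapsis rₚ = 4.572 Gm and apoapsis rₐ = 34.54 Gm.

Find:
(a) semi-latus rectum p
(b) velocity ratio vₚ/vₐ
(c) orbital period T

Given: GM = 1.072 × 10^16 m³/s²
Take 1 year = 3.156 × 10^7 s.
rₚ = 4.572 Gm = 4.572 × 10^9 m
rₐ = 34.54 Gm = 3.454 × 10^10 m
GM = 1.072 × 10^16 m³/s²
a = (rₚ + rₐ)/2 = 1.9556 × 10^10 m
e = (rₐ − rₚ)/(rₐ + rₚ) = (2.9968 × 10^10) / (3.9112 × 10^10) = 0.76621
(a) 1 − e² = 0.412922;  p = a(1 − e²) = 1.9556 × 10^10 × 0.412922 = 8.07511 × 10^9 m ≈ 8.075 Gm
(b) vₚ/vₐ = rₐ/rₚ (angular momentum) = (3.454 × 10^10) / (4.572 × 10^9) = 7.55468 ≈ 7.555
(c) a³ = 7.47894 × 10^30 m³;  T = 2π √(a³/GM) = 2π × 2.64133 × 10^7 s = 1.6596 × 10^8 s ≈ 5.259 years

Final answer:
(a) semi-latus rectum p = 8.075 Gm
(b) velocity ratio vₚ/vₐ = 7.555
(c) orbital period T = 5.259 years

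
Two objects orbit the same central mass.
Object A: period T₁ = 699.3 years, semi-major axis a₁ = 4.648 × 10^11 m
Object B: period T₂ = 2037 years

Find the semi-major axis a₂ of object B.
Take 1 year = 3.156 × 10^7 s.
T₁ = 699.3 years = 2.20699 × 10^10 s
T₂ = 2037 years = 6.42877 × 10^10 s
a₁ = 4.648 × 10^11 m
Kepler's third law: (T₂/T₁)² = (a₂/a₁)³  ⇒  a₂ = a₁ (T₂/T₁)^(2/3)
T₂/T₁ = 2.91291
(T₂/T₁)^(2/3) = 2.03963
a₂ = 4.648 × 10^11 m × 2.03963 = 9.48021 × 10^11 m ≈ 9.48 × 10^11 m

Final answer: a₂ = 9.48 × 10^11 m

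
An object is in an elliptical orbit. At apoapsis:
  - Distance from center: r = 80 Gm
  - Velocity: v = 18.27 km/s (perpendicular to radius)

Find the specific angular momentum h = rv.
r = 80 Gm = 8 × 10^10 m
v = 18.27 km/s = 18270 m/s
h = rv = 8 × 10^10 × 18270 = 1.4616 × 10^15 m²/s ≈ 1.462 × 10^15 m²/s

Final answer: h = 1.462 × 10^15 m²/s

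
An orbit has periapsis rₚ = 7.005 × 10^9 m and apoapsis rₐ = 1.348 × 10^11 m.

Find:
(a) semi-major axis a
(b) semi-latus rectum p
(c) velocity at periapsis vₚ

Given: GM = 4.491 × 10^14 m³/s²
rₚ = 7.005 × 10^9 m
rₐ = 1.348 × 10^11 m
GM = 4.491 × 10^14 m³/s²
a = (rₚ + rₐ)/2 = 7.09025 × 10^10 m
e = (rₐ − rₚ)/(rₐ + rₚ) = (1.27795 × 10^11) / (1.41805 × 10^11) = 0.901202
(a) a = 7.09025 × 10^10 m ≈ 7.09 × 10^10 m
(b) 1 − e² = 0.187834;  p = a(1 − e²) = 7.09025 × 10^10 × 0.187834 = 1.33179 × 10^10 m ≈ 1.332 × 10^10 m
(c) vₚ² = GM (2/rₚ − 1/a) = 4.491 × 10^14 × (2.8551 × 10^-10 − 1.41039 × 10^-11) = 121889 m²/s²;  vₚ = 349.126 m/s ≈ 349.1 m/s

Final answer:
(a) semi-major axis a = 7.09 × 10^10 m
(b) semi-latus rectum p = 1.332 × 10^10 m
(c) velocity at periapsis vₚ = 349.1 m/s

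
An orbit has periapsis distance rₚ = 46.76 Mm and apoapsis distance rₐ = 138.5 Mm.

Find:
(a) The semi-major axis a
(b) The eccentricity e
rₚ = 46.76 Mm = 4.676 × 10^7 m
rₐ = 138.5 Mm = 1.385 × 10^8 m
(a) a = (rₚ + rₐ)/2 = 9.263 × 10^7 m ≈ 92.63 Mm
(b) e = (rₐ − rₚ)/(rₐ + rₚ) = (9.174 × 10^7) / (1.8526 × 10^8) = 0.495196

Final answer:
(a) a = 92.63 Mm
(b) e = 0.4952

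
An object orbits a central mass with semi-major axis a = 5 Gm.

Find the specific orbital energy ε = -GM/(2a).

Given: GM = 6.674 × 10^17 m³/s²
a = 5 Gm = 5 × 10^9 m
GM = 6.674 × 10^17 m³/s²
2a = 1 × 10^10 m
ε = −GM/(2a) = -6.674 × 10^7 J/kg ≈ -66.74 MJ/kg

Final answer: -66.74 MJ/kg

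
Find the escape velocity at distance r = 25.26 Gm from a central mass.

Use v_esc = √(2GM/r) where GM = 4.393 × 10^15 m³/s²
r = 25.26 Gm = 2.526 × 10^10 m
GM = 4.393 × 10^15 m³/s²
2GM/r = 2 × (4.393 × 10^15) / (2.526 × 10^10) = 347823 m²/s²
v_esc = √(2GM/r) = 589.765 m/s ≈ 589.8 m/s

Final answer: 589.8 m/s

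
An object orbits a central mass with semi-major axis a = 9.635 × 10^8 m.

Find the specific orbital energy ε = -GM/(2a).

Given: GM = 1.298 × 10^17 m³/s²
a = 9.635 × 10^8 m
GM = 1.298 × 10^17 m³/s²
2a = 1.927 × 10^9 m
ε = −GM/(2a) = -6.73586 × 10^7 J/kg ≈ -67.36 MJ/kg

Final answer: -67.36 MJ/kg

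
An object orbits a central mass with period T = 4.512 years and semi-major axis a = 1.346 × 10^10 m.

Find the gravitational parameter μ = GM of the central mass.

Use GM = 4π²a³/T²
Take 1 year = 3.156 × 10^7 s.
T = 4.512 years = 1.42399 × 10^8 s
a = 1.346 × 10^10 m
a³ = 2.43857 × 10^30 m³
T² = 2.02774 × 10^16 s²
GM = 4π² × (2.43857 × 10^30) / (2.02774 × 10^16) = 4.74769 × 10^15 m³/s²
GM ≈ 4.748 × 10^15 m³/s²

Final answer: GM = 4.748 × 10^15 m³/s²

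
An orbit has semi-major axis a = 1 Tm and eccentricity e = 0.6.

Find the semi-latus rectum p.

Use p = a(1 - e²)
a = 1 Tm = 1 × 10^12 m
e = 0.6,  e² = 0.36,  1 − e² = 0.64
p = a(1 − e²) = 1 × 10^12 m × 0.64 = 6.4 × 10^11 m ≈ 640 Gm

Final answer: p = 640 Gm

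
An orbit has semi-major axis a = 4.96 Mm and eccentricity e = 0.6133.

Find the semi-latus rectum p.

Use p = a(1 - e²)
a = 4.96 Mm = 4.96 × 10^6 m
e = 0.6133,  e² = 0.376137,  1 − e² = 0.623863
p = a(1 − e²) = 4.96 × 10^6 m × 0.623863 = 3.09436 × 10^6 m ≈ 3.094 Mm

Final answer: p = 3.094 Mm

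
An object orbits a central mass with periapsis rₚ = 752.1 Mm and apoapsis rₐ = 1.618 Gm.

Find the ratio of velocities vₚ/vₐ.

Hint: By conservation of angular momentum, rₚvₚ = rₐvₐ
rₚ = 752.1 Mm = 7.521 × 10^8 m
rₐ = 1.618 Gm = 1.618 × 10^9 m
rₚvₚ = rₐvₐ  ⇒  vₚ/vₐ = rₐ/rₚ
vₚ/vₐ = (1.618 × 10^9) / (7.521 × 10^8) = 2.15131

Final answer: vₚ/vₐ = 2.151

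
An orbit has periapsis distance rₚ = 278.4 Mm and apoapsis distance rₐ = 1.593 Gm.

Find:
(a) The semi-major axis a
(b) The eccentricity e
rₚ = 278.4 Mm = 2.784 × 10^8 m
rₐ = 1.593 Gm = 1.593 × 10^9 m
(a) a = (rₚ + rₐ)/2 = 9.357 × 10^8 m ≈ 935.7 Mm
(b) e = (rₐ − rₚ)/(rₐ + rₚ) = (1.3146 × 10^9) / (1.8714 × 10^9) = 0.702469

Final answer:
(a) a = 935.7 Mm
(b) e = 0.7025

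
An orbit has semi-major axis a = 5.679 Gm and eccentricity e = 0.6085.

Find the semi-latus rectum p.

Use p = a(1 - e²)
a = 5.679 Gm = 5.679 × 10^9 m
e = 0.6085,  e² = 0.370272,  1 − e² = 0.629728
p = a(1 − e²) = 5.679 × 10^9 m × 0.629728 = 3.57622 × 10^9 m ≈ 3.576 Gm

Final answer: p = 3.576 Gm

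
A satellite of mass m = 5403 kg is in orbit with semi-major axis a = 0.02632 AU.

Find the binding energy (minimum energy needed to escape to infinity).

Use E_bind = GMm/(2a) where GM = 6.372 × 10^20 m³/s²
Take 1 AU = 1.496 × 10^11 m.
a = 0.02632 AU = 3.93747 × 10^9 m
GM = 6.372 × 10^20 m³/s²
m = 5403 kg
GMm = 6.372 × 10^20 × 5403 = 3.44279 × 10^24 m³·kg/s²
2a = 7.87494 × 10^9 m
E_bind = GMm/(2a) = 4.37183 × 10^14 J ≈ 437.2 TJ

Final answer: 437.2 TJ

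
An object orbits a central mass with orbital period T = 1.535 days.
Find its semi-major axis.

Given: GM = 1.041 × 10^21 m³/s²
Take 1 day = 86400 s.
T = 1.535 days = 132624 s
GM = 1.041 × 10^21 m³/s²
Kepler's third law: a³ = GM T² / (4π²)
T² = 1.75891 × 10^10 s²
a³ = (1.041 × 10^21) × (1.75891 × 10^10) / (4π²) = 4.63805 × 10^29 m³
a = (a³)^(1/3) = 7.74067 × 10^9 m ≈ 7.741 × 10^9 m

Final answer: 7.741 × 10^9 m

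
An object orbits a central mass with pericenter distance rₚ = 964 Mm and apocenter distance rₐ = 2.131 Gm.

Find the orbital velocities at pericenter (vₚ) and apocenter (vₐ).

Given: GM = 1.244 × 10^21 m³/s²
rₚ = 964 Mm = 9.64 × 10^8 m
rₐ = 2.131 Gm = 2.131 × 10^9 m
GM = 1.244 × 10^21 m³/s²
a = (rₚ + rₐ)/2 = 1.5475 × 10^9 m
Vis-viva: v² = GM (2/r − 1/a)
vₚ² = 1.244 × 10^21 × (2.07469 × 10^-9 − 6.46204 × 10^-10) = 1.77704 × 10^12 m²/s²
vₚ = 1.33306 × 10^6 m/s ≈ 1333 km/s
vₐ² = 1.244 × 10^21 × (9.38527 × 10^-10 − 6.46204 × 10^-10) = 3.6365 × 10^11 m²/s²
vₐ = 603034 m/s ≈ 603 km/s

Final answer: vₚ = 1333 km/s, vₐ = 603 km/s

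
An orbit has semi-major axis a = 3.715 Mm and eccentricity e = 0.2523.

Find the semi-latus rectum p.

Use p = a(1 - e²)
a = 3.715 Mm = 3.715 × 10^6 m
e = 0.2523,  e² = 0.0636553,  1 − e² = 0.936345
p = a(1 − e²) = 3.715 × 10^6 m × 0.936345 = 3.47852 × 10^6 m ≈ 3.479 Mm

Final answer: p = 3.479 Mm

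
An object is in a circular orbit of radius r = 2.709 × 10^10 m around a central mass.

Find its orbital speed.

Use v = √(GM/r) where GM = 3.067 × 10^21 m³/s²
r = 2.709 × 10^10 m
GM = 3.067 × 10^21 m³/s²
GM/r = (3.067 × 10^21) / (2.709 × 10^10) = 1.13215 × 10^11 m²/s²
v = √(GM/r) = 336475 m/s ≈ 336.5 km/s

Final answer: 336.5 km/s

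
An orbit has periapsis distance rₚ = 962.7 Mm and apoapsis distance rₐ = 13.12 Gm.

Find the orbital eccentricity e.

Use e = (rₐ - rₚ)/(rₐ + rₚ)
rₚ = 962.7 Mm = 9.627 × 10^8 m
rₐ = 13.12 Gm = 1.312 × 10^10 m
rₐ − rₚ = 1.21573 × 10^10 m
rₐ + rₚ = 1.40827 × 10^10 m
e = (rₐ − rₚ)/(rₐ + rₚ) = 0.863279

Final answer: e = 0.8633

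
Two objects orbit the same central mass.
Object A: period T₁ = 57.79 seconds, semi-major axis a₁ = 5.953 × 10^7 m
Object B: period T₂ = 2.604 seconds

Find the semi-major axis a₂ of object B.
T₁ = 57.79 seconds
T₂ = 2.604 seconds
a₁ = 5.953 × 10^7 m
Kepler's third law: (T₂/T₁)² = (a₂/a₁)³  ⇒  a₂ = a₁ (T₂/T₁)^(2/3)
T₂/T₁ = 0.0450597
(T₂/T₁)^(2/3) = 0.126627
a₂ = 5.953 × 10^7 m × 0.126627 = 7.53809 × 10^6 m ≈ 7.538 × 10^6 m

Final answer: a₂ = 7.538 × 10^6 m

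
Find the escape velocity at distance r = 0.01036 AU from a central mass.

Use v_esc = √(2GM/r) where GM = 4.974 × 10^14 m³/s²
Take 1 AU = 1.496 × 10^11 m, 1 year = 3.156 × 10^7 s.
r = 0.01036 AU = 1.54986 × 10^9 m
GM = 4.974 × 10^14 m³/s²
2GM/r = 2 × (4.974 × 10^14) / (1.54986 × 10^9) = 641866 m²/s²
v_esc = √(2GM/r) = 801.165 m/s ≈ 0.169 AU/year

Final answer: 0.169 AU/year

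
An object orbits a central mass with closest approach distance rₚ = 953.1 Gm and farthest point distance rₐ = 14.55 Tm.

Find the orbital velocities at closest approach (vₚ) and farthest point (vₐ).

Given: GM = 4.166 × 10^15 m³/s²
rₚ = 953.1 Gm = 9.531 × 10^11 m
rₐ = 14.55 Tm = 1.455 × 10^13 m
GM = 4.166 × 10^15 m³/s²
a = (rₚ + rₐ)/2 = 7.75155 × 10^12 m
Vis-viva: v² = GM (2/r − 1/a)
vₚ² = 4.166 × 10^15 × (2.09842 × 10^-12 − 1.29006 × 10^-13) = 8204.56 m²/s²
vₚ = 90.579 m/s ≈ 90.58 m/s
vₐ² = 4.166 × 10^15 × (1.37457 × 10^-13 − 1.29006 × 10^-13) = 35.2051 m²/s²
vₐ = 5.93339 m/s ≈ 5.933 m/s

Final answer: vₚ = 90.58 m/s, vₐ = 5.933 m/s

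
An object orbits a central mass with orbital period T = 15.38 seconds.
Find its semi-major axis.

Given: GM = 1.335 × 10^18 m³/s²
T = 15.38 seconds
GM = 1.335 × 10^18 m³/s²
Kepler's third law: a³ = GM T² / (4π²)
T² = 236.544 s²
a³ = (1.335 × 10^18) × 236.544 / (4π²) = 7.99897 × 10^18 m³
a = (a³)^(1/3) = 1.99991 × 10^6 m ≈ 2 Mm

Final answer: 2 Mm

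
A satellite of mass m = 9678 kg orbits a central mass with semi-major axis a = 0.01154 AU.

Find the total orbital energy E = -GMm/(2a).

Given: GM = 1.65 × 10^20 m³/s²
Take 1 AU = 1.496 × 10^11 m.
a = 0.01154 AU = 1.72638 × 10^9 m
GM = 1.65 × 10^20 m³/s²
2a = 3.45277 × 10^9 m
GMm = 1.65 × 10^20 × 9678 = 1.59687 × 10^24 m³·kg/s²
E = −GMm/(2a) = -4.6249 × 10^14 J ≈ -462.5 TJ

Final answer: -462.5 TJ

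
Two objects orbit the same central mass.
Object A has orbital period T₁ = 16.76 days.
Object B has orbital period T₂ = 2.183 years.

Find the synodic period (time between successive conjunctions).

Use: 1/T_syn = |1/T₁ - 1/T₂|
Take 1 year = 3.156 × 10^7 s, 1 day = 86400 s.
T₁ = 16.76 days = 1.44806 × 10^6 s
T₂ = 2.183 years = 6.88955 × 10^7 s
1/T₁ = 6.90577 × 10^-7 s⁻¹
1/T₂ = 1.45147 × 10^-8 s⁻¹
|1/T₁ − 1/T₂| = 6.76062 × 10^-7 s⁻¹
T_syn = 1 / |1/T₁ − 1/T₂| = 1.47915 × 10^6 s ≈ 17.12 days

Final answer: T_syn = 17.12 days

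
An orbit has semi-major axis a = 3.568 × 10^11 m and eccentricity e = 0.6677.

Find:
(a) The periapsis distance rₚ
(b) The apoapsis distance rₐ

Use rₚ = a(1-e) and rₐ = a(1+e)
a = 3.568 × 10^11 m
e = 0.6677:  1 − e = 0.3323,  1 + e = 1.6677
(a) rₚ = a(1 − e) = 3.568 × 10^11 m × 0.3323 = 1.18565 × 10^11 m ≈ 1.186 × 10^11 m
(b) rₐ = a(1 + e) = 3.568 × 10^11 m × 1.6677 = 5.95035 × 10^11 m ≈ 5.95 × 10^11 m

Final answer:
(a) rₚ = 1.186 × 10^11 m
(b) rₐ = 5.95 × 10^11 m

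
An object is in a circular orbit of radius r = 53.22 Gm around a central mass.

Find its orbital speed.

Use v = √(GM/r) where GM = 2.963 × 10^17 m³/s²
r = 53.22 Gm = 5.322 × 10^10 m
GM = 2.963 × 10^17 m³/s²
GM/r = (2.963 × 10^17) / (5.322 × 10^10) = 5.56746 × 10^6 m²/s²
v = √(GM/r) = 2359.55 m/s ≈ 2.36 km/s

Final answer: 2.36 km/s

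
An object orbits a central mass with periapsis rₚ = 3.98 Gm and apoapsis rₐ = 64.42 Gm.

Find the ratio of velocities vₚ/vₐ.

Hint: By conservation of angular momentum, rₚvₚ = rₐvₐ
rₚ = 3.98 Gm = 3.98 × 10^9 m
rₐ = 64.42 Gm = 6.442 × 10^10 m
rₚvₚ = rₐvₐ  ⇒  vₚ/vₐ = rₐ/rₚ
vₚ/vₐ = (6.442 × 10^10) / (3.98 × 10^9) = 16.1859

Final answer: vₚ/vₐ = 16.19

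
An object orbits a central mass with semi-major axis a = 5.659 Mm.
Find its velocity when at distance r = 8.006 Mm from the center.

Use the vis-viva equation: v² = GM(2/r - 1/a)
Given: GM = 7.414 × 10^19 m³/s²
a = 5.659 Mm = 5.659 × 10^6 m
r = 8.006 Mm = 8.006 × 10^6 m
GM = 7.414 × 10^19 m³/s²
2/r − 1/a = 2.49813 × 10^-7 − 1.7671 × 10^-7 = 7.3103 × 10^-8 m⁻¹
v² = GM (2/r − 1/a) = 5.41985 × 10^12 m²/s²
v = 2.32806 × 10^6 m/s ≈ 2328 km/s

Final answer: 2328 km/s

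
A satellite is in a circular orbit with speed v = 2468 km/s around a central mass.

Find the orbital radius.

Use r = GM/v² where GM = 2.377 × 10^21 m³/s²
v = 2468 km/s = 2.468 × 10^6 m/s
GM = 2.377 × 10^21 m³/s²
v² = 6.09102 × 10^12 m²/s²
r = GM/v² = (2.377 × 10^21) / (6.09102 × 10^12) = 3.90246 × 10^8 m ≈ 3.902 × 10^8 m

Final answer: 3.902 × 10^8 m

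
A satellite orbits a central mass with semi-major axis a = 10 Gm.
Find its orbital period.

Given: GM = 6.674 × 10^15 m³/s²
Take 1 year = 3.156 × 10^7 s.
a = 10 Gm = 1 × 10^10 m
GM = 6.674 × 10^15 m³/s²
a³ = 1 × 10^30 m³
T = 2π √(a³/GM) = 2π √((1 × 10^30) / (6.674 × 10^15)) = 2π × 1.22407 × 10^7 s
T = 7.69107 × 10^7 s ≈ 2.437 years

Final answer: 2.437 years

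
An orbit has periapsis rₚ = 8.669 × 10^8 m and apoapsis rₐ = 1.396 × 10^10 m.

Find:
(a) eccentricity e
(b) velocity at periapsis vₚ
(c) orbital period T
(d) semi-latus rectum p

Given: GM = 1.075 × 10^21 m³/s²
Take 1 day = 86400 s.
rₚ = 8.669 × 10^8 m
rₐ = 1.396 × 10^10 m
GM = 1.075 × 10^21 m³/s²
a = (rₚ + rₐ)/2 = 7.41345 × 10^9 m
e = (rₐ − rₚ)/(rₐ + rₚ) = (1.30931 × 10^10) / (1.48269 × 10^10) = 0.883064
(a) e = 0.883064 ≈ 0.8831
(b) vₚ² = GM (2/rₚ − 1/a) = 1.075 × 10^21 × (2.30707 × 10^-9 − 1.3489 × 10^-10) = 2.33509 × 10^12 m²/s²;  vₚ = 1.5281 × 10^6 m/s ≈ 1528 km/s
(c) a³ = 4.07438 × 10^29 m³;  T = 2π √(a³/GM) = 2π × 19468.2 s = 122322 s ≈ 1.416 days
(d) 1 − e² = 0.220198;  p = a(1 − e²) = 7.41345 × 10^9 × 0.220198 = 1.63243 × 10^9 m ≈ 1.632 × 10^9 m

Final answer:
(a) eccentricity e = 0.8831
(b) velocity at periapsis vₚ = 1528 km/s
(c) orbital period T = 1.416 days
(d) semi-latus rectum p = 1.632 × 10^9 m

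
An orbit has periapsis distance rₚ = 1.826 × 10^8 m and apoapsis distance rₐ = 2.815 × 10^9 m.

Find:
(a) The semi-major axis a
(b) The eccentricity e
rₚ = 1.826 × 10^8 m
rₐ = 2.815 × 10^9 m
(a) a = (rₚ + rₐ)/2 = 1.4988 × 10^9 m ≈ 1.499 × 10^9 m
(b) e = (rₐ − rₚ)/(rₐ + rₚ) = (2.6324 × 10^9) / (2.9976 × 10^9) = 0.878169

Final answer:
(a) a = 1.499 × 10^9 m
(b) e = 0.8782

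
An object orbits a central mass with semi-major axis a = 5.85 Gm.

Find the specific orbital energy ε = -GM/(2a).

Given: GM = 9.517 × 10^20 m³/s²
a = 5.85 Gm = 5.85 × 10^9 m
GM = 9.517 × 10^20 m³/s²
2a = 1.17 × 10^10 m
ε = −GM/(2a) = -8.13419 × 10^10 J/kg ≈ -81.34 GJ/kg

Final answer: -81.34 GJ/kg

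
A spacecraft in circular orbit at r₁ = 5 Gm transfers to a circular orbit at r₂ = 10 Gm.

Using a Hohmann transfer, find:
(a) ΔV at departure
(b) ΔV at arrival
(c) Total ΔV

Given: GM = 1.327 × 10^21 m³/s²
r₁ = 5 Gm = 5 × 10^9 m
r₂ = 10 Gm = 1 × 10^10 m
GM = 1.327 × 10^21 m³/s²
Transfer ellipse: a_t = (r₁ + r₂)/2 = 7.5 × 10^9 m
Circular speed at r₁: v₁ = √(GM/r₁) = 515170 m/s
Transfer speed at r₁ (periapsis): v₁ₜ = √(GM(2/r₁ − 1/a_t)) = 594867 m/s
(a) ΔV₁ = v₁ₜ − v₁ = 79697.1 m/s ≈ 79.7 km/s
Circular speed at r₂: v₂ = √(GM/r₂) = 364280 m/s
Transfer speed at r₂ (apoapsis): v₂ₜ = √(GM(2/r₂ − 1/a_t)) = 297433 m/s
(b) ΔV₂ = v₂ − v₂ₜ = 66846.6 m/s ≈ 66.85 km/s
(c) ΔV_total = ΔV₁ + ΔV₂ = 146544 m/s ≈ 146.5 km/s

Final answer:
(a) ΔV₁ = 79.7 km/s
(b) ΔV₂ = 66.85 km/s
(c) ΔV_total = 146.5 km/s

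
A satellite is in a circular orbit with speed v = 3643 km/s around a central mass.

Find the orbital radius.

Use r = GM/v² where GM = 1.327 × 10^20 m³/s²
v = 3643 km/s = 3.643 × 10^6 m/s
GM = 1.327 × 10^20 m³/s²
v² = 1.32714 × 10^13 m²/s²
r = GM/v² = (1.327 × 10^20) / (1.32714 × 10^13) = 9.99891 × 10^6 m ≈ 9.999 Mm

Final answer: 9.999 Mm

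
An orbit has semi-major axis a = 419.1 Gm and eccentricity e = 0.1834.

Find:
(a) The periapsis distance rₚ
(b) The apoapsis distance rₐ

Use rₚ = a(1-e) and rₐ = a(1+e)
a = 419.1 Gm = 4.191 × 10^11 m
e = 0.1834:  1 − e = 0.8166,  1 + e = 1.1834
(a) rₚ = a(1 − e) = 4.191 × 10^11 m × 0.8166 = 3.42237 × 10^11 m ≈ 342.2 Gm
(b) rₐ = a(1 + e) = 4.191 × 10^11 m × 1.1834 = 4.95963 × 10^11 m ≈ 496 Gm

Final answer:
(a) rₚ = 342.2 Gm
(b) rₐ = 496 Gm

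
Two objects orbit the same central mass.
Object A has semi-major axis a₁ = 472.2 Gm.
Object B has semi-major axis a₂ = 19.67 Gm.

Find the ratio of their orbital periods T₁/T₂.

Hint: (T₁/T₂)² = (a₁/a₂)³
a₁ = 472.2 Gm = 4.722 × 10^11 m
a₂ = 19.67 Gm = 1.967 × 10^10 m
a₁/a₂ = 24.0061
T₁/T₂ = (a₁/a₂)^(3/2) = (24.0061)^1.5 = 117.62

Final answer: T₁/T₂ = 117.6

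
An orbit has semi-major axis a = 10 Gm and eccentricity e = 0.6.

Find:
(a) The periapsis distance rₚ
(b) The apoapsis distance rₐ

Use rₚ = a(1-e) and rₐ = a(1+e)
a = 10 Gm = 1 × 10^10 m
e = 0.6:  1 − e = 0.4,  1 + e = 1.6
(a) rₚ = a(1 − e) = 1 × 10^10 m × 0.4 = 4 × 10^9 m ≈ 4 Gm
(b) rₐ = a(1 + e) = 1 × 10^10 m × 1.6 = 1.6 × 10^10 m ≈ 16 Gm

Final answer:
(a) rₚ = 4 Gm
(b) rₐ = 16 Gm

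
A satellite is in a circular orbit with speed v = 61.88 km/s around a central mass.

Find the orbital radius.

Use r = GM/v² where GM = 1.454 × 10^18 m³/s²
v = 61.88 km/s = 61880 m/s
GM = 1.454 × 10^18 m³/s²
v² = 3.82913 × 10^9 m²/s²
r = GM/v² = (1.454 × 10^18) / (3.82913 × 10^9) = 3.7972 × 10^8 m ≈ 379.7 Mm

Final answer: 379.7 Mm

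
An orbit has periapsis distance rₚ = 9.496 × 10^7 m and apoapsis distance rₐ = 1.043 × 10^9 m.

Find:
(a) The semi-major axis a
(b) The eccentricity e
rₚ = 9.496 × 10^7 m
rₐ = 1.043 × 10^9 m
(a) a = (rₚ + rₐ)/2 = 5.6898 × 10^8 m ≈ 5.69 × 10^8 m
(b) e = (rₐ − rₚ)/(rₐ + rₚ) = (9.4804 × 10^8) / (1.13796 × 10^9) = 0.833105

Final answer:
(a) a = 5.69 × 10^8 m
(b) e = 0.8331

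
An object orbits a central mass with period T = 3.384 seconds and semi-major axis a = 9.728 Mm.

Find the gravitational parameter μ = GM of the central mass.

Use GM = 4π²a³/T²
T = 3.384 seconds
a = 9.728 Mm = 9.728 × 10^6 m
a³ = 9.20599 × 10^20 m³
T² = 11.4515 s²
GM = 4π² × (9.20599 × 10^20) / 11.4515 = 3.17373 × 10^21 m³/s²
GM ≈ 3.174 × 10^21 m³/s²

Final answer: GM = 3.174 × 10^21 m³/s²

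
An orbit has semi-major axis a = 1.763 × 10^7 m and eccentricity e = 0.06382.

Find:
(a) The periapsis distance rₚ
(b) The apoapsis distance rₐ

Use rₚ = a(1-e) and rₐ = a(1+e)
a = 1.763 × 10^7 m
e = 0.06382:  1 − e = 0.93618,  1 + e = 1.06382
(a) rₚ = a(1 − e) = 1.763 × 10^7 m × 0.93618 = 1.65049 × 10^7 m ≈ 1.65 × 10^7 m
(b) rₐ = a(1 + e) = 1.763 × 10^7 m × 1.06382 = 1.87551 × 10^7 m ≈ 1.876 × 10^7 m

Final answer:
(a) rₚ = 1.65 × 10^7 m
(b) rₐ = 1.876 × 10^7 m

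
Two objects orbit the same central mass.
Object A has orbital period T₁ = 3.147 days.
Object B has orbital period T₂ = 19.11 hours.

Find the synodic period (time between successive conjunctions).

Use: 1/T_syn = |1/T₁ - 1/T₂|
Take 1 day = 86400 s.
T₁ = 3.147 days = 271901 s
T₂ = 19.11 hours = 68796 s
1/T₁ = 3.67781 × 10^-6 s⁻¹
1/T₂ = 1.45357 × 10^-5 s⁻¹
|1/T₁ − 1/T₂| = 1.08579 × 10^-5 s⁻¹
T_syn = 1 / |1/T₁ − 1/T₂| = 92098.7 s ≈ 1.066 days

Final answer: T_syn = 1.066 days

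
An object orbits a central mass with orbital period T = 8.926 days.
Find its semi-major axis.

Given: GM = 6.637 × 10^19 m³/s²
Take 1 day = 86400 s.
T = 8.926 days = 771206 s
GM = 6.637 × 10^19 m³/s²
Kepler's third law: a³ = GM T² / (4π²)
T² = 5.94759 × 10^11 s²
a³ = (6.637 × 10^19) × (5.94759 × 10^11) / (4π²) = 9.99893 × 10^29 m³
a = (a³)^(1/3) = 9.99964 × 10^9 m ≈ 10 Gm

Final answer: 10 Gm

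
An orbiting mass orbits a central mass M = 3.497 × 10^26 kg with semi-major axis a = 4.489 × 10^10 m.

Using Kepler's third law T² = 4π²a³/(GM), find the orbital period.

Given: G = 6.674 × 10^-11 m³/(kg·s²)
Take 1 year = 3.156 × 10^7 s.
M = 3.497 × 10^26 kg
GM = G × M = 6.674 × 10^-11 × 3.497 × 10^26 = 2.3339 × 10^16 m³/s²
a = 4.489 × 10^10 m
a³ = 9.04584 × 10^31 m³
T = 2π √(a³/GM) = 2π √((9.04584 × 10^31) / (2.3339 × 10^16)) = 2π × 6.22563 × 10^7 s
T = 3.91168 × 10^8 s ≈ 12.39 years

Final answer: 12.39 years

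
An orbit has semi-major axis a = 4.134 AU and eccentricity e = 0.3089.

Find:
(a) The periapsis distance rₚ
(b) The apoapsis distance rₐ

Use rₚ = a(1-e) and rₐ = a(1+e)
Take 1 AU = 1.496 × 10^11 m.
a = 4.134 AU = 6.18446 × 10^11 m
e = 0.3089:  1 − e = 0.6911,  1 + e = 1.3089
(a) rₚ = a(1 − e) = 6.18446 × 10^11 m × 0.6911 = 4.27408 × 10^11 m ≈ 2.857 AU
(b) rₐ = a(1 + e) = 6.18446 × 10^11 m × 1.3089 = 8.09484 × 10^11 m ≈ 5.411 AU

Final answer:
(a) rₚ = 2.857 AU
(b) rₐ = 5.411 AU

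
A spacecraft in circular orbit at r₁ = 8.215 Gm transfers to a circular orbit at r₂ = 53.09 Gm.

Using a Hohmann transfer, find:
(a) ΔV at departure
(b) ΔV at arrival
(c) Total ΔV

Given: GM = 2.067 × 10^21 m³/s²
r₁ = 8.215 Gm = 8.215 × 10^9 m
r₂ = 53.09 Gm = 5.309 × 10^10 m
GM = 2.067 × 10^21 m³/s²
Transfer ellipse: a_t = (r₁ + r₂)/2 = 3.06525 × 10^10 m
Circular speed at r₁: v₁ = √(GM/r₁) = 501610 m/s
Transfer speed at r₁ (periapsis): v₁ₜ = √(GM(2/r₁ − 1/a_t)) = 660146 m/s
(a) ΔV₁ = v₁ₜ − v₁ = 158535 m/s ≈ 158.5 km/s
Circular speed at r₂: v₂ = √(GM/r₂) = 197317 m/s
Transfer speed at r₂ (apoapsis): v₂ₜ = √(GM(2/r₂ − 1/a_t)) = 102149 m/s
(b) ΔV₂ = v₂ − v₂ₜ = 95167.6 m/s ≈ 95.17 km/s
(c) ΔV_total = ΔV₁ + ΔV₂ = 253703 m/s ≈ 253.7 km/s

Final answer:
(a) ΔV₁ = 158.5 km/s
(b) ΔV₂ = 95.17 km/s
(c) ΔV_total = 253.7 km/s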